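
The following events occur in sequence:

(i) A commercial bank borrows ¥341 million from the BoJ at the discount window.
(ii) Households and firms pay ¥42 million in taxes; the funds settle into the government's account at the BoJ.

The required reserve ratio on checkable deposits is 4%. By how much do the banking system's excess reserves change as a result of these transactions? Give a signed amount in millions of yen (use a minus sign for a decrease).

+¥300.68 million

Discount-window loan ¥341 million: reserves +¥341M, deposits 0.
Government account inflow ¥42 million: reserves −¥42M, deposits −¥42M.
Totals: Δreserves = +¥299M, Δdeposits = −¥42M.
Δrequired reserves = 4% × −¥42M = −¥1.68M.
Δexcess reserves = Δreserves − Δrequired = +¥299M − (−¥1.68M) = +¥300.68 million.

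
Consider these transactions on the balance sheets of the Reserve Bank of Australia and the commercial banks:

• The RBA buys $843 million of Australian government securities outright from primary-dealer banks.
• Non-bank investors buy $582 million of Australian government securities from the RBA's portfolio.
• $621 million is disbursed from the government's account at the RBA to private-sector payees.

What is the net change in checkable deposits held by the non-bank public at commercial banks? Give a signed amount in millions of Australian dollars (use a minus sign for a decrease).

+$39 million

OMO purchase (from banks) $843 million: the counterparty is a bank, so public deposits are unchanged → 0.
Asset sale (to non-banks) $582 million: non-bank counterparties' bank balances fall → −$582M.
Government spending $621 million: non-bank counterparties' bank balances rise → +$621M.
Net: 0 − 582 + 621 = +$39 million.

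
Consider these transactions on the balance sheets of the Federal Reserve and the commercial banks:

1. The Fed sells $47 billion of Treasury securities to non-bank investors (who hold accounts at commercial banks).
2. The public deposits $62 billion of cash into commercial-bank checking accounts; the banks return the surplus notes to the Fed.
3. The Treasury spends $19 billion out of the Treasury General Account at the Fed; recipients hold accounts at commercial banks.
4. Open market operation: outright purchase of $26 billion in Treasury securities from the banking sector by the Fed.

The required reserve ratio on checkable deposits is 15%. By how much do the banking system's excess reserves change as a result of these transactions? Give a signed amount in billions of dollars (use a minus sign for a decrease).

Asset sale (to non-banks) $47 billion: reserves −$47B, deposits −$47B.
Currency deposit $62 billion: reserves +$62B, deposits +$62B.
Government spending $19 billion: reserves +$19B, deposits +$19B.
OMO purchase (from banks) $26 billion: reserves +$26B, deposits 0.
Totals: Δreserves = +$60B, Δdeposits = +$34B.
Δrequired reserves = 15% × +$34B = +$5.1B.
Δexcess reserves = Δreserves − Δrequired = +$60B − (+$5.1B) = +$54.9 billion.

+$54.9 billion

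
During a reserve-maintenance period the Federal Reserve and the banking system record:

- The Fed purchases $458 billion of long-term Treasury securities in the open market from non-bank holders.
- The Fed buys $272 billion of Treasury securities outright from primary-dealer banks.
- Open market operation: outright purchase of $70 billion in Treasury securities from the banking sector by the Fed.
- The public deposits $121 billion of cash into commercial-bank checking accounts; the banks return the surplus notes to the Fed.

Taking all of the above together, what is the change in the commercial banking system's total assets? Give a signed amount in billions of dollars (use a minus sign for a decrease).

+$579 billion

Fed balance sheet:
  Assets:      Securities +$800B
  Liabilities: Bank reserves +$921B, Currency in circulation −$121B
Commercial banking system:
  Assets:      Reserves at CB +$921B, Securities −$342B
  Liabilities: Checkable deposits +$579B
Change in total bank assets = +$579 billion.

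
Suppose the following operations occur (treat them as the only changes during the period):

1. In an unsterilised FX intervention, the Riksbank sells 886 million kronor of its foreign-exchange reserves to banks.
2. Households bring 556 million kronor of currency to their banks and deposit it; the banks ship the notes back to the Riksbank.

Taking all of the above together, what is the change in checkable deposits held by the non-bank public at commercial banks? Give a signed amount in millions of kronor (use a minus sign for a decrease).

FX sale 886 million kronor: the counterparty is a bank, so public deposits are unchanged → 0.
Currency deposit 556 million kronor: non-bank counterparties' bank balances rise → +556M.
Net: 0 + 556 = +556 million.

+556 million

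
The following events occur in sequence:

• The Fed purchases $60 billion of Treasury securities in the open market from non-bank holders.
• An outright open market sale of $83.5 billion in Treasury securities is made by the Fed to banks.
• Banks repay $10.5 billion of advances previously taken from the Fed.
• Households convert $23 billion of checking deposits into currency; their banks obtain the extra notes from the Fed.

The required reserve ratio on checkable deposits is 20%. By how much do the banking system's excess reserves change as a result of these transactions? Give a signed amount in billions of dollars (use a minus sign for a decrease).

-$64.4 billion

Asset purchase (from non-banks) $60 billion: reserves +$60B, deposits +$60B.
OMO sale (to banks) $83.5 billion: reserves −$83.5B, deposits 0.
Discount-window repayment $10.5 billion: reserves −$10.5B, deposits 0.
Currency withdrawal $23 billion: reserves −$23B, deposits −$23B.
Totals: Δreserves = −$57B, Δdeposits = +$37B.
Δrequired reserves = 20% × +$37B = +$7.4B.
Δexcess reserves = Δreserves − Δrequired = −$57B − (+$7.4B) = -$64.4 billion.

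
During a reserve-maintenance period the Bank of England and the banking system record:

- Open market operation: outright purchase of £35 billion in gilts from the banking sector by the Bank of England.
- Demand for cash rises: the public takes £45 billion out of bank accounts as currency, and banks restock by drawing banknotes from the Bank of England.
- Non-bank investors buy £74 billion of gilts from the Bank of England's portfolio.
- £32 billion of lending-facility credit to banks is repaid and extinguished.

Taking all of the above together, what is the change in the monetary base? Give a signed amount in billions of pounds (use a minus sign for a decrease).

Bank of England balance sheet:
  Assets:      Securities −£39B, Loans to banks −£32B
  Liabilities: Bank reserves −£116B, Currency in circulation +£45B
Monetary base = currency + reserves: +£45B + (−£116B) = -£71 billion.

-£71 billion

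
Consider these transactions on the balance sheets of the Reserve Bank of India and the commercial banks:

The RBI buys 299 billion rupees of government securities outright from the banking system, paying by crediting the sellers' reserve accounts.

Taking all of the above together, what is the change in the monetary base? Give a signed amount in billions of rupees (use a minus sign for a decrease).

+299 billion

OMO purchase (from banks) 299 billion rupees: RBI balance sheet expands → +299B.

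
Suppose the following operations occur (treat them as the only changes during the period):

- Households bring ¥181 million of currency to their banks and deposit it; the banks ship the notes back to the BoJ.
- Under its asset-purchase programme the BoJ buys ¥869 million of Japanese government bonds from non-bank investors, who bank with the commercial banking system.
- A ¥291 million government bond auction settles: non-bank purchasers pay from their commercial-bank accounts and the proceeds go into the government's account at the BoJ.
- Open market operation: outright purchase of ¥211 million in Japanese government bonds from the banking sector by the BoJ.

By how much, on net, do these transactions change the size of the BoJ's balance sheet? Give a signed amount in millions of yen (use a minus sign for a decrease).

+¥1080 million

Currency deposit ¥181 million: only the composition of liabilities changes → 0.
Asset purchase (from non-banks) ¥869 million: a BoJ asset is acquired → +¥869M.
Government account inflow ¥291 million: only the composition of liabilities changes → 0.
OMO purchase (from banks) ¥211 million: a BoJ asset is acquired → +¥211M.
Net: 0 + 869 + 0 + 211 = +¥1080 million.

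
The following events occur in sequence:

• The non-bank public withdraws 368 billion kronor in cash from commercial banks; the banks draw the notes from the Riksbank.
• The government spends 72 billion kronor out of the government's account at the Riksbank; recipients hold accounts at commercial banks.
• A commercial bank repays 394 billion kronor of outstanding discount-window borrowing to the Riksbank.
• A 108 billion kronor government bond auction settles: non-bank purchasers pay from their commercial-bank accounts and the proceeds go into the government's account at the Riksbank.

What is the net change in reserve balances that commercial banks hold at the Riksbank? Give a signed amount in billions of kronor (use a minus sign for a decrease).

-798 billion

Currency withdrawal 368 billion kronor: banks swap reserves for currency → −368B.
Government spending 72 billion kronor: government payments flow into bank reserve accounts → +72B.
Discount-window repayment 394 billion kronor: repayment is debited from reserves → −394B.
Government account inflow 108 billion kronor: funds move from bank reserves into the government account → −108B.
Net: −368 + 72 − 394 − 108 = -798 billion.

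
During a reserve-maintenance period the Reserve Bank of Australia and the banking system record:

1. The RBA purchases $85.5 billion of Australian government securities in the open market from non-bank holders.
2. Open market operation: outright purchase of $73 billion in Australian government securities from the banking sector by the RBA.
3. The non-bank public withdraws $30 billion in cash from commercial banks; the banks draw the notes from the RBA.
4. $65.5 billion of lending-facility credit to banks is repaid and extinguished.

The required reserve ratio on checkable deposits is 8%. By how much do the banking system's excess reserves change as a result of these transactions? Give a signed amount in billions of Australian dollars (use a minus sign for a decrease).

Asset purchase (from non-banks) $85.5 billion: reserves +$85.5B, deposits +$85.5B.
OMO purchase (from banks) $73 billion: reserves +$73B, deposits 0.
Currency withdrawal $30 billion: reserves −$30B, deposits −$30B.
Discount-window repayment $65.5 billion: reserves −$65.5B, deposits 0.
Totals: Δreserves = +$63B, Δdeposits = +$55.5B.
Δrequired reserves = 8% × +$55.5B = +$4.44B.
Δexcess reserves = Δreserves − Δrequired = +$63B − (+$4.44B) = +$58.56 billion.

+$58.56 billion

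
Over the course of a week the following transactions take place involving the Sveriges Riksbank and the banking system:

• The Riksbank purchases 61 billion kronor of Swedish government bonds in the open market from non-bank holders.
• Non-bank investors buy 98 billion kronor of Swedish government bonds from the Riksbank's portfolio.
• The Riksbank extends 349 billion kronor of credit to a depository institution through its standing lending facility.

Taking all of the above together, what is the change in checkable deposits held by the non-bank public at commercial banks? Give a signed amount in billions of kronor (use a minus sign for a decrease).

Asset purchase (from non-banks) 61 billion kronor: non-bank counterparties' bank balances rise → +61B.
Asset sale (to non-banks) 98 billion kronor: non-bank counterparties' bank balances fall → −98B.
Discount-window loan 349 billion kronor: the counterparty is a bank, so public deposits are unchanged → 0.
Net: 61 − 98 + 0 = -37 billion.

-37 billion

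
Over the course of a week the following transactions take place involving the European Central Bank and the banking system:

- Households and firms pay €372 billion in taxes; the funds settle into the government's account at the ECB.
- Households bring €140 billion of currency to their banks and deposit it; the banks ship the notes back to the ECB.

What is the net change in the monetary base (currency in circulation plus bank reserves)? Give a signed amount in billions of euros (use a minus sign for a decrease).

Government account inflow €372 billion: reserves shift to a non-base liability → −€372B.
Currency deposit €140 billion: just a shift between currency and reserves — both are base money → 0.
Net: −372 + 0 = -€372 billion.

-€372 billion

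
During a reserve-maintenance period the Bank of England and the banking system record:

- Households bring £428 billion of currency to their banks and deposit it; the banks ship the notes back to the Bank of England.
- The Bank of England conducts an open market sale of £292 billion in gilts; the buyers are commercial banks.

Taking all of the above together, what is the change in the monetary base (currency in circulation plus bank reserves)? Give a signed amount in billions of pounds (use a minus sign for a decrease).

-£292 billion

Bank of England balance sheet:
  Assets:      Securities −£292B
  Liabilities: Bank reserves +£136B, Currency in circulation −£428B
Monetary base = currency + reserves: −£428B + (+£136B) = -£292 billion.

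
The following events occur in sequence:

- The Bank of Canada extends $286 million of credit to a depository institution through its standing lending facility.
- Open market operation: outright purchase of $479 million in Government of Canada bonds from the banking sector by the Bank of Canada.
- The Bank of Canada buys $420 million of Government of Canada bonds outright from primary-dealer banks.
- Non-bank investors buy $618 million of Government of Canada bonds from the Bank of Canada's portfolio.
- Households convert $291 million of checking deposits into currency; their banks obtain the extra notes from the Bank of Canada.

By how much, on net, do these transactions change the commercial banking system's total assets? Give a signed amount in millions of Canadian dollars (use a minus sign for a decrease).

-$623 million

Bank of Canada balance sheet:
  Assets:      Securities +$281M, Loans to banks +$286M
  Liabilities: Bank reserves +$276M, Currency in circulation +$291M
Commercial banking system:
  Assets:      Reserves at CB +$276M, Securities −$899M
  Liabilities: Checkable deposits −$909M, Borrowings from CB +$286M
Change in total bank assets = -$623 million.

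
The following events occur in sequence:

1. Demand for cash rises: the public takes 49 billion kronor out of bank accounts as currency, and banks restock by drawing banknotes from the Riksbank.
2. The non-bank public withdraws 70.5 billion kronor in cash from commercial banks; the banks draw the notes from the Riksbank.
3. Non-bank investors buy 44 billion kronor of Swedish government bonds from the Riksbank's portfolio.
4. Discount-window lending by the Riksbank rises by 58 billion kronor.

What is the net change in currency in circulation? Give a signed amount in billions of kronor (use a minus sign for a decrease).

+119.5 billion

Currency withdrawal 49 billion kronor: notes leave the central bank → +49B.
Currency withdrawal 70.5 billion kronor: notes leave the central bank → +70.5B.
Asset sale (to non-banks) 44 billion kronor: no currency enters or leaves circulation → 0.
Discount-window loan 58 billion kronor: no currency enters or leaves circulation → 0.
Net: 49 + 70.5 + 0 + 0 = +119.5 billion.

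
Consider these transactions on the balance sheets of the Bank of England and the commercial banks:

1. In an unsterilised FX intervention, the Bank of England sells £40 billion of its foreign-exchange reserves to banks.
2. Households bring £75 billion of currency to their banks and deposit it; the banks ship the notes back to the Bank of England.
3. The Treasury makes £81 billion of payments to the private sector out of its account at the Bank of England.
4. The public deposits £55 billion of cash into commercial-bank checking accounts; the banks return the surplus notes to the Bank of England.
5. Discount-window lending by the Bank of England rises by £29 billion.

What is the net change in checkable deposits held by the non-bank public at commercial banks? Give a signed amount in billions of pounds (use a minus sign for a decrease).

+£211 billion

FX sale £40 billion: the counterparty is a bank, so public deposits are unchanged → 0.
Currency deposit £75 billion: non-bank counterparties' bank balances rise → +£75B.
Government spending £81 billion: non-bank counterparties' bank balances rise → +£81B.
Currency deposit £55 billion: non-bank counterparties' bank balances rise → +£55B.
Discount-window loan £29 billion: the counterparty is a bank, so public deposits are unchanged → 0.
Net: 0 + 75 + 81 + 55 + 0 = +£211 billion.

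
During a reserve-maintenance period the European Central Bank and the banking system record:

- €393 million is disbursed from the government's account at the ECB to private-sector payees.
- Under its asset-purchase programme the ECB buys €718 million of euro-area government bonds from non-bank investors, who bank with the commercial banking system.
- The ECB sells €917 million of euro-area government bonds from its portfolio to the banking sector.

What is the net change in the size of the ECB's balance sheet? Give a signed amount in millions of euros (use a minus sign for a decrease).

-€199 million

Government spending €393 million: only the composition of liabilities changes → 0.
Asset purchase (from non-banks) €718 million: an ECB asset is acquired → +€718M.
OMO sale (to banks) €917 million: an ECB asset is shed → −€917M.
Net: 0 + 718 − 917 = -€199 million.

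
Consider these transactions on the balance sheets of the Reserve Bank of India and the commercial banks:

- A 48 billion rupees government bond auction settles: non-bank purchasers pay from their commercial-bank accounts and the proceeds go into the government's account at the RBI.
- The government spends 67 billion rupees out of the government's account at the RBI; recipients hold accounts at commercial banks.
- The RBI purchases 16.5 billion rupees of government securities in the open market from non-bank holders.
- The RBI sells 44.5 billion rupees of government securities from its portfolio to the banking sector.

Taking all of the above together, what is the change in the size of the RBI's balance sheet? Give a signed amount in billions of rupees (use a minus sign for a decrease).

-28 billion

Government account inflow 48 billion rupees: only the composition of liabilities changes → 0.
Government spending 67 billion rupees: only the composition of liabilities changes → 0.
Asset purchase (from non-banks) 16.5 billion rupees: an RBI asset is acquired → +16.5B.
OMO sale (to banks) 44.5 billion rupees: an RBI asset is shed → −44.5B.
Net: 0 + 0 + 16.5 − 44.5 = -28 billion.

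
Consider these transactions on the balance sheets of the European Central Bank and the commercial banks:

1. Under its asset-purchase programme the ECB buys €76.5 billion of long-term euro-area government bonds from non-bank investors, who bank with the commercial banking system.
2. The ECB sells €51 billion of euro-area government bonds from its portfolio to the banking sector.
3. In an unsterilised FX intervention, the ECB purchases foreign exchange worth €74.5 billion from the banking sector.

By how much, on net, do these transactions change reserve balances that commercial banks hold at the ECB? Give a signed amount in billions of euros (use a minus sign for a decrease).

+€100 billion

ECB balance sheet:
  Assets:      Securities +€25.5B, Foreign assets +€74.5B
  Liabilities: Bank reserves +€100B
Commercial banking system:
  Assets:      Reserves at CB +€100B, Securities +€51B, Foreign assets −€74.5B
  Liabilities: Checkable deposits +€76.5B
So the change in reserve balances that commercial banks hold at the ECB is +€100 billion.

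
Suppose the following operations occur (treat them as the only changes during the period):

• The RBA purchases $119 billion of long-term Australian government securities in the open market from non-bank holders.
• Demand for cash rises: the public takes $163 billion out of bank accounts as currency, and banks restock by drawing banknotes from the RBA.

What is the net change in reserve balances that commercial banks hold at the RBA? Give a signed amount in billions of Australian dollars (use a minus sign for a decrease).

-$44 billion

Asset purchase (from non-banks) $119 billion: the RBA pays by crediting reserve accounts → +$119B.
Currency withdrawal $163 billion: banks swap reserves for currency → −$163B.
Net: 119 − 163 = -$44 billion.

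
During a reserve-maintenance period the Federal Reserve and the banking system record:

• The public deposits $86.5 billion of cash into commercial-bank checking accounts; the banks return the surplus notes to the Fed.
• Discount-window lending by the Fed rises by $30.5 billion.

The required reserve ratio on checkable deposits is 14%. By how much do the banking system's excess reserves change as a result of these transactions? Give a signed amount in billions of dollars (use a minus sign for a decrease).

Currency deposit $86.5 billion: reserves +$86.5B, deposits +$86.5B.
Discount-window loan $30.5 billion: reserves +$30.5B, deposits 0.
Totals: Δreserves = +$117B, Δdeposits = +$86.5B.
Δrequired reserves = 14% × +$86.5B = +$12.11B.
Δexcess reserves = Δreserves − Δrequired = +$117B − (+$12.11B) = +$104.89 billion.

+$104.89 billion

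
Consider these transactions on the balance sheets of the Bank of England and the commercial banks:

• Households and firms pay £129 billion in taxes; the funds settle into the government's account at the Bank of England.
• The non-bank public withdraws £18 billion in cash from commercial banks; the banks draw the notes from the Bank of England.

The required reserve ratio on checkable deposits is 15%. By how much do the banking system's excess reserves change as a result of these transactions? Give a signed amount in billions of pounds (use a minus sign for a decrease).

Government account inflow £129 billion: reserves −£129B, deposits −£129B.
Currency withdrawal £18 billion: reserves −£18B, deposits −£18B.
Totals: Δreserves = −£147B, Δdeposits = −£147B.
Δrequired reserves = 15% × −£147B = −£22.05B.
Δexcess reserves = Δreserves − Δrequired = −£147B − (−£22.05B) = -£124.95 billion.

-£124.95 billion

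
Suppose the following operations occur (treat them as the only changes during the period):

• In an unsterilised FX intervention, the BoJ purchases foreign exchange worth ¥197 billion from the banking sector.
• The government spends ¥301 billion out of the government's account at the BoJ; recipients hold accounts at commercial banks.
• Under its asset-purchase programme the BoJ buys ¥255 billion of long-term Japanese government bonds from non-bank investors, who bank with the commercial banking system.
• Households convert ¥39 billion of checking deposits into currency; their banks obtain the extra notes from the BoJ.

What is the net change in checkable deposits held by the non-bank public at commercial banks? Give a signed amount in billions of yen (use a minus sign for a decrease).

FX purchase ¥197 billion: the counterparty is a bank, so public deposits are unchanged → 0.
Government spending ¥301 billion: non-bank counterparties' bank balances rise → +¥301B.
Asset purchase (from non-banks) ¥255 billion: non-bank counterparties' bank balances rise → +¥255B.
Currency withdrawal ¥39 billion: non-bank counterparties' bank balances fall → −¥39B.
Net: 0 + 301 + 255 − 39 = +¥517 billion.

+¥517 billion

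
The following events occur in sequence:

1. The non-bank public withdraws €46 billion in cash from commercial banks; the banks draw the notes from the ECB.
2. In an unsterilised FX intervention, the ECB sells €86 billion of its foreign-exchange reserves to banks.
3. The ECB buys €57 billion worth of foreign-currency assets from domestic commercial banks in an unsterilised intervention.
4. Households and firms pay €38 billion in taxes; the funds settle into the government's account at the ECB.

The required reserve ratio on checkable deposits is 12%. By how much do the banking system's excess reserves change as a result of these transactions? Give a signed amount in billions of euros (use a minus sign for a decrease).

Currency withdrawal €46 billion: reserves −€46B, deposits −€46B.
FX sale €86 billion: reserves −€86B, deposits 0.
FX purchase €57 billion: reserves +€57B, deposits 0.
Government account inflow €38 billion: reserves −€38B, deposits −€38B.
Totals: Δreserves = −€113B, Δdeposits = −€84B.
Δrequired reserves = 12% × −€84B = −€10.08B.
Δexcess reserves = Δreserves − Δrequired = −€113B − (−€10.08B) = -€102.92 billion.

-€102.92 billion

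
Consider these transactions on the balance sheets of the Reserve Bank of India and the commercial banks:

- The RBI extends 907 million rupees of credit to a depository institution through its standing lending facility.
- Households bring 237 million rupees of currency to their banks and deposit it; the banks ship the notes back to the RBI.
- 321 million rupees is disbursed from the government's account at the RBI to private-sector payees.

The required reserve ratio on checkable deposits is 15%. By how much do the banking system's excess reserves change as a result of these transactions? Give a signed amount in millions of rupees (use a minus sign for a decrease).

+1381.3 million

Discount-window loan 907 million rupees: reserves +907M, deposits 0.
Currency deposit 237 million rupees: reserves +237M, deposits +237M.
Government spending 321 million rupees: reserves +321M, deposits +321M.
Totals: Δreserves = +1465M, Δdeposits = +558M.
Δrequired reserves = 15% × +558M = +83.7M.
Δexcess reserves = Δreserves − Δrequired = +1465M − (+83.7M) = +1381.3 million.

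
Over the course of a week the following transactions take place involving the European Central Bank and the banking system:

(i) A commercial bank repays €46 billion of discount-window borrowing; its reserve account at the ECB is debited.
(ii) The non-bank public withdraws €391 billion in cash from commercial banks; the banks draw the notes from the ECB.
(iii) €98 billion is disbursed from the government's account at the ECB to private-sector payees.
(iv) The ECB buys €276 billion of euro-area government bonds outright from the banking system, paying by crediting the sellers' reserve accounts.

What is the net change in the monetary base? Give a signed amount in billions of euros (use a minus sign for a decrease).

Discount-window repayment €46 billion: ECB balance sheet contracts → −€46B.
Currency withdrawal €391 billion: just a shift between currency and reserves — both are base money → 0.
Government spending €98 billion: a non-base liability converts back to reserves → +€98B.
OMO purchase (from banks) €276 billion: ECB balance sheet expands → +€276B.
Net: −46 + 0 + 98 + 276 = +€328 billion.

+€328 billion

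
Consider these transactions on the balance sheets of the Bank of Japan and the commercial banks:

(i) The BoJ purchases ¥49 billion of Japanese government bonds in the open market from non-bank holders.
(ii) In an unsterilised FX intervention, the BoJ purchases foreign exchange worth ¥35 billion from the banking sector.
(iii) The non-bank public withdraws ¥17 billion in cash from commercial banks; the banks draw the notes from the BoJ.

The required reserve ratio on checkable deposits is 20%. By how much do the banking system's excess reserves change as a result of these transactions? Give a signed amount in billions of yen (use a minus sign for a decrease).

+¥60.6 billion

Asset purchase (from non-banks) ¥49 billion: reserves +¥49B, deposits +¥49B.
FX purchase ¥35 billion: reserves +¥35B, deposits 0.
Currency withdrawal ¥17 billion: reserves −¥17B, deposits −¥17B.
Totals: Δreserves = +¥67B, Δdeposits = +¥32B.
Δrequired reserves = 20% × +¥32B = +¥6.4B.
Δexcess reserves = Δreserves − Δrequired = +¥67B − (+¥6.4B) = +¥60.6 billion.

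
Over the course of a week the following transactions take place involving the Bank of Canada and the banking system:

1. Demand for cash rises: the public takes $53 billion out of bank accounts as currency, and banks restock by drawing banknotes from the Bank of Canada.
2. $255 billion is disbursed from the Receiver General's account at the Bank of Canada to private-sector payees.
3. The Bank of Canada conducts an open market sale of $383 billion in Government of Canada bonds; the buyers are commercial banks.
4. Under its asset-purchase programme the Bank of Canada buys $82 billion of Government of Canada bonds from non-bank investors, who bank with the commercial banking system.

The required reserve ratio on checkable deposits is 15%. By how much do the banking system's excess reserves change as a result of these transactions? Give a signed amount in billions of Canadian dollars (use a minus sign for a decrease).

Currency withdrawal $53 billion: reserves −$53B, deposits −$53B.
Government spending $255 billion: reserves +$255B, deposits +$255B.
OMO sale (to banks) $383 billion: reserves −$383B, deposits 0.
Asset purchase (from non-banks) $82 billion: reserves +$82B, deposits +$82B.
Totals: Δreserves = −$99B, Δdeposits = +$284B.
Δrequired reserves = 15% × +$284B = +$42.6B.
Δexcess reserves = Δreserves − Δrequired = −$99B − (+$42.6B) = -$141.6 billion.

-$141.6 billion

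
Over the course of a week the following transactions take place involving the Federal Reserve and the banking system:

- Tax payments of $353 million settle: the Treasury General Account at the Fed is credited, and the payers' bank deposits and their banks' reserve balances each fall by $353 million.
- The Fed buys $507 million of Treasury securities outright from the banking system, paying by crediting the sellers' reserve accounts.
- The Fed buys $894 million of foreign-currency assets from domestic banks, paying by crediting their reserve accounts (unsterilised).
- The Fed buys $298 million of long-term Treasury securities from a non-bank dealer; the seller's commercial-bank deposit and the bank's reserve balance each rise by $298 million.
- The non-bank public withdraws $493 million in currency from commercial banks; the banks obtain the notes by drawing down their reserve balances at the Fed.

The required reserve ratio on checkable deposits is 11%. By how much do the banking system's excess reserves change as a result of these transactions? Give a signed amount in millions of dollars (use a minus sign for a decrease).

Government account inflow $353 million: reserves −$353M, deposits −$353M.
OMO purchase (from banks) $507 million: reserves +$507M, deposits 0.
FX purchase $894 million: reserves +$894M, deposits 0.
Asset purchase (from non-banks) $298 million: reserves +$298M, deposits +$298M.
Currency withdrawal $493 million: reserves −$493M, deposits −$493M.
Totals: Δreserves = +$853M, Δdeposits = −$548M.
Δrequired reserves = 11% × −$548M = −$60.28M.
Δexcess reserves = Δreserves − Δrequired = +$853M − (−$60.28M) = +$913.28 million.

+$913.28 million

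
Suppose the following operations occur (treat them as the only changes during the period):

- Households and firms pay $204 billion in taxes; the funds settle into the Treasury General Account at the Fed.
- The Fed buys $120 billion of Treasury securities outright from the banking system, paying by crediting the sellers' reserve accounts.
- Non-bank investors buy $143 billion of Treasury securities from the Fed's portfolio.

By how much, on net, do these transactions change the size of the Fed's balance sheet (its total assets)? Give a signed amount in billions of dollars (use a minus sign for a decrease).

-$23 billion

Fed balance sheet:
  Assets:      Securities −$23B
  Liabilities: Bank reserves −$227B, Government deposits +$204B
Commercial banking system:
  Assets:      Reserves at CB −$227B, Securities −$120B
  Liabilities: Checkable deposits −$347B
Change in total Fed assets = -$23 billion.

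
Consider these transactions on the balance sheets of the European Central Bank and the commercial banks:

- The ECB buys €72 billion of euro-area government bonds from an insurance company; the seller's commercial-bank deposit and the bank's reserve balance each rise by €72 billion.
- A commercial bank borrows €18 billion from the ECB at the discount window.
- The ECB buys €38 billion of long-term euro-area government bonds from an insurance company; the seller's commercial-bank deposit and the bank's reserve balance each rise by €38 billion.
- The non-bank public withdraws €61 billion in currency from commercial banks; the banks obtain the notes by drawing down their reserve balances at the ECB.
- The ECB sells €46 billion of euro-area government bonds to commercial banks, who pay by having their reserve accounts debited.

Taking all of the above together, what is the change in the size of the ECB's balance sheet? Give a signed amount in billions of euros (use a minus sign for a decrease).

ECB balance sheet:
  Assets:      Securities +€64B, Loans to banks +€18B
  Liabilities: Bank reserves +€21B, Currency in circulation +€61B
Commercial banking system:
  Assets:      Reserves at CB +€21B, Securities +€46B
  Liabilities: Checkable deposits +€49B, Borrowings from CB +€18B
Change in total ECB assets = +€82 billion.

+€82 billion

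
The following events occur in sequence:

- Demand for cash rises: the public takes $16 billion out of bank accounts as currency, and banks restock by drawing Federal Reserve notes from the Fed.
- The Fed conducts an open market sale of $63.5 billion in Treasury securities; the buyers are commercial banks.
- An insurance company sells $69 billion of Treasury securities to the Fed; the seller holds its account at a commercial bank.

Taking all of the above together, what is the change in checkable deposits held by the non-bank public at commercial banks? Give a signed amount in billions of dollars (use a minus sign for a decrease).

+$53 billion

Fed balance sheet:
  Assets:      Securities +$5.5B
  Liabilities: Bank reserves −$10.5B, Currency in circulation +$16B
Commercial banking system:
  Assets:      Reserves at CB −$10.5B, Securities +$63.5B
  Liabilities: Checkable deposits +$53B
So the change in checkable deposits held by the non-bank public at commercial banks is +$53 billion.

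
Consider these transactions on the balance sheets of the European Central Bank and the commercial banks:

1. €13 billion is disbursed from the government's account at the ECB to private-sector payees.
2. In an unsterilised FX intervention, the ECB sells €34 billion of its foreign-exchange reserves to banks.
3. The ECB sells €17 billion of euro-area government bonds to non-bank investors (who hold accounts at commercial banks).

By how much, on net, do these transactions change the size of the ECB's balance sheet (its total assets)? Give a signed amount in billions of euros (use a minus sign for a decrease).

-€51 billion

Government spending €13 billion: only the composition of liabilities changes → 0.
FX sale €34 billion: an ECB asset is shed → −€34B.
Asset sale (to non-banks) €17 billion: an ECB asset is shed → −€17B.
Net: 0 − 34 − 17 = -€51 billion.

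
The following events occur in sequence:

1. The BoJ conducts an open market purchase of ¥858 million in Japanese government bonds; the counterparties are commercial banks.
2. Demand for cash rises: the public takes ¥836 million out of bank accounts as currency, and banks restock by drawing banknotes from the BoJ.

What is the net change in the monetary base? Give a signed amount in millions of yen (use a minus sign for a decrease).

BoJ balance sheet:
  Assets:      Securities +¥858M
  Liabilities: Bank reserves +¥22M, Currency in circulation +¥836M
Commercial banking system:
  Assets:      Reserves at CB +¥22M, Securities −¥858M
  Liabilities: Checkable deposits −¥836M
Monetary base = currency + reserves: +¥836M + (+¥22M) = +¥858 million.

+¥858 million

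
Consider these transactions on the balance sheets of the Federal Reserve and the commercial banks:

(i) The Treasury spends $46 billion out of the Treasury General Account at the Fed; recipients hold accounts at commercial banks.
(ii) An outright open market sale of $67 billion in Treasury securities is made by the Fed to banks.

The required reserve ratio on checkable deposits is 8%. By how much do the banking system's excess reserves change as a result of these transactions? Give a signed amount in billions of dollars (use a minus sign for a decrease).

-$24.68 billion

Government spending $46 billion: reserves +$46B, deposits +$46B.
OMO sale (to banks) $67 billion: reserves −$67B, deposits 0.
Totals: Δreserves = −$21B, Δdeposits = +$46B.
Δrequired reserves = 8% × +$46B = +$3.68B.
Δexcess reserves = Δreserves − Δrequired = −$21B − (+$3.68B) = -$24.68 billion.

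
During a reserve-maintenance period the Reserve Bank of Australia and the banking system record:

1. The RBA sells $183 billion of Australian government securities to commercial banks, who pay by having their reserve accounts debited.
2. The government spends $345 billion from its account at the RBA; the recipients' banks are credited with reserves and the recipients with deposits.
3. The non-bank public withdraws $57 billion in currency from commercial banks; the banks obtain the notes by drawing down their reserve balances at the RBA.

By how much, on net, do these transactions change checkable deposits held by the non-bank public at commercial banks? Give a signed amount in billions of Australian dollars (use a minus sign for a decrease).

OMO sale (to banks) $183 billion: the counterparty is a bank, so public deposits are unchanged → 0.
Government spending $345 billion: non-bank counterparties' bank balances rise → +$345B.
Currency withdrawal $57 billion: non-bank counterparties' bank balances fall → −$57B.
Net: 0 + 345 − 57 = +$288 billion.

+$288 billion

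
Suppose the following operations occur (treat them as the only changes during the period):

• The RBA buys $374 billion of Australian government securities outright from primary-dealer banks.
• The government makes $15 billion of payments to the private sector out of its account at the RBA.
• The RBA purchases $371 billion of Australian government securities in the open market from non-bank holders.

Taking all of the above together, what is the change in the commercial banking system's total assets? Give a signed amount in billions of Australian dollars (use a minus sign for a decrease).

+$386 billion

RBA balance sheet:
  Assets:      Securities +$745B
  Liabilities: Bank reserves +$760B, Government deposits −$15B
Commercial banking system:
  Assets:      Reserves at CB +$760B, Securities −$374B
  Liabilities: Checkable deposits +$386B
Change in total bank assets = +$386 billion.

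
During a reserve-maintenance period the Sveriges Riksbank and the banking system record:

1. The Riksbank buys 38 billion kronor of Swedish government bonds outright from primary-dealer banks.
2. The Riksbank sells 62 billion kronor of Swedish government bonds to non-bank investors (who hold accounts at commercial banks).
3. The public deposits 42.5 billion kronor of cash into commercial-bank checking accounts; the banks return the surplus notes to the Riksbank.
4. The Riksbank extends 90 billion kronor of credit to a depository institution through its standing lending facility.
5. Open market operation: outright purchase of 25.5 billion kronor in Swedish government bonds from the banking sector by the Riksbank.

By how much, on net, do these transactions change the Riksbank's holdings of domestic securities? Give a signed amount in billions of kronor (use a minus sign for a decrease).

Riksbank balance sheet:
  Assets:      Securities +1.5B, Loans to banks +90B
  Liabilities: Bank reserves +134B, Currency in circulation −42.5B
Commercial banking system:
  Assets:      Reserves at CB +134B, Securities −63.5B
  Liabilities: Checkable deposits −19.5B, Borrowings from CB +90B
So the change in the Riksbank's holdings of domestic securities is +1.5 billion.

+1.5 billion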